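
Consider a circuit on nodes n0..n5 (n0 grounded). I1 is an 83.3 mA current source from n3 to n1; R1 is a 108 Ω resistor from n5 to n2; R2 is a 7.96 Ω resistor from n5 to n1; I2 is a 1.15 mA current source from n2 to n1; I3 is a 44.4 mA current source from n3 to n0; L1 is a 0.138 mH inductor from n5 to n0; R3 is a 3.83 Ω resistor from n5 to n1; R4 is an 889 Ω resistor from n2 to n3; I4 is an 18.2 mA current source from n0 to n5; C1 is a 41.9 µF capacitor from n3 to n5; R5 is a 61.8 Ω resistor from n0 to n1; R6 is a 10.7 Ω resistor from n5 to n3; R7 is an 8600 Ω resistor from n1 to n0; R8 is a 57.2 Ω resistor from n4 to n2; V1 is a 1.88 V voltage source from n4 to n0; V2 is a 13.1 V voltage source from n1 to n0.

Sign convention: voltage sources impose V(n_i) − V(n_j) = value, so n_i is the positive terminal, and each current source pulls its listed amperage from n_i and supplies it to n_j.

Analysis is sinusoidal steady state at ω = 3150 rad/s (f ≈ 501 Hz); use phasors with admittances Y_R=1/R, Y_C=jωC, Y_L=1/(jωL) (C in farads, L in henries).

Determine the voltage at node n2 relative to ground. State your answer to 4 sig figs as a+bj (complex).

1.253+0.8074j V

MNA unknowns: 5 node voltages V₁..V_5 plus 2 source currents (V1, V2)
I1: z[3]−=0.0833, z[1]+=0.0833
R1: Y=0.009259+0.000j on G[5,2]
R2: Y=0.1256+0.000j on G[5,1]
I2: z[2]−=0.00115, z[1]+=0.00115
I3: z[3]−=0.0444, z[0]+=0.0444
L1: Y=0.000-2.300j on G[5,0]
R3: Y=0.2611+0.000j on G[5,1]
R4: Y=0.001125+0.000j on G[2,3]
I4: z[0]−=0.0182, z[5]+=0.0182
C1: Y=0.000+0.1320j on G[3,5]
R5: Y=0.01618+0.000j on G[0,1]
R6: Y=0.09346+0.000j on G[5,3]
R7: Y=0.0001163+0.000j on G[1,0]
R8: Y=0.01748+0.000j on G[4,2]
V1: row V4−V0=1.88, i_V1 at 4,0
V2: row V1−V0=13.1, i_V2 at 1,0
solve → V1=13.10+0.000j, V2=1.253+0.8074j, V3=-0.1028+2.728j, V4=1.880+0.000j, V5=0.3589+2.099j
aux → i_V1=-0.01096+0.01412j, i_V2=-5.056+0.8116j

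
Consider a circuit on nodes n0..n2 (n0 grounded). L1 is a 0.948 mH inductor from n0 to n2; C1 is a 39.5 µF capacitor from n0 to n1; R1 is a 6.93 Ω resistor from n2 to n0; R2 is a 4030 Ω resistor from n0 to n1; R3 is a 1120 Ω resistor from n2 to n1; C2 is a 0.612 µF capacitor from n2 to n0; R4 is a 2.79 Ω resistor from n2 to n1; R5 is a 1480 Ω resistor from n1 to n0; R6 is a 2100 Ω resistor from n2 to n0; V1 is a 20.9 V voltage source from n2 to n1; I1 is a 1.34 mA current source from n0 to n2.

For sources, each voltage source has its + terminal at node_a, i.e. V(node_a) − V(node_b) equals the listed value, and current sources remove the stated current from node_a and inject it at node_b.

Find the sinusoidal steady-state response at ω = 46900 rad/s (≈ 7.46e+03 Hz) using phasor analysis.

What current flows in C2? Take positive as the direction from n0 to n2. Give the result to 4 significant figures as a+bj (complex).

Apply KCL at each of the 2 non-ground nodes and solve the resulting linear system.
Node n1: branches {C1, R2, R3, R4, R5, V1} → V_1 = -0.1962+1.612j
Node n2: branches {L1, R1, R3, C2, R4, R6, V1, I1} → V_2 = 20.70+1.612j
Source currents: i(V1)=-10.50-0.3619j

0.04626-0.5943j A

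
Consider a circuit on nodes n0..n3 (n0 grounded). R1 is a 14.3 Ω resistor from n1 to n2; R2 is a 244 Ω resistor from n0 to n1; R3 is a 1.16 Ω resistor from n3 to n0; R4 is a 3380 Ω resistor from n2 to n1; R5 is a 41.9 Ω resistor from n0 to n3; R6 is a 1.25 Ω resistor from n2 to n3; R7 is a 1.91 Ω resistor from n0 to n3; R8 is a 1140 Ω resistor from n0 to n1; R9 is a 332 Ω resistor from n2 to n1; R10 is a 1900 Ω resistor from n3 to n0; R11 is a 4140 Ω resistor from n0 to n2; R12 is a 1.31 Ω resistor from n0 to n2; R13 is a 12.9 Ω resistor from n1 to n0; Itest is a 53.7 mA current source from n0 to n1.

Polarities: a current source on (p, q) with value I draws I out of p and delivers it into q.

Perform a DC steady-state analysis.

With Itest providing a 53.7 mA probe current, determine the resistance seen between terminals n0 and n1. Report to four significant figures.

R_eq = 6.590 Ω

Element admittances at DC:
  Y(R1) = 0.06993 S between n1,n2
  Y(R2) = 0.004098 S between n0,n1
  Y(R3) = 0.8621 S between n3,n0
  Y(R4) = 0.0002959 S between n2,n1
  Y(R5) = 0.02387 S between n0,n3
  Y(R6) = 0.8000 S between n2,n3
  Y(R7) = 0.5236 S between n0,n3
  Y(R8) = 0.0008772 S between n0,n1
  Y(R9) = 0.003012 S between n2,n1
  Y(R10) = 0.0005263 S between n3,n0
  Y(R11) = 0.0002415 S between n0,n2
  Y(R12) = 0.7634 S between n0,n2
  Y(R13) = 0.07752 S between n1,n0
  Itest: injects 0.0537 A into n1 (from n0)
Assemble and solve the 3×3 MNA system:
  V(n1)=0.3539  V(n2)=0.01924  V(n3)=0.006963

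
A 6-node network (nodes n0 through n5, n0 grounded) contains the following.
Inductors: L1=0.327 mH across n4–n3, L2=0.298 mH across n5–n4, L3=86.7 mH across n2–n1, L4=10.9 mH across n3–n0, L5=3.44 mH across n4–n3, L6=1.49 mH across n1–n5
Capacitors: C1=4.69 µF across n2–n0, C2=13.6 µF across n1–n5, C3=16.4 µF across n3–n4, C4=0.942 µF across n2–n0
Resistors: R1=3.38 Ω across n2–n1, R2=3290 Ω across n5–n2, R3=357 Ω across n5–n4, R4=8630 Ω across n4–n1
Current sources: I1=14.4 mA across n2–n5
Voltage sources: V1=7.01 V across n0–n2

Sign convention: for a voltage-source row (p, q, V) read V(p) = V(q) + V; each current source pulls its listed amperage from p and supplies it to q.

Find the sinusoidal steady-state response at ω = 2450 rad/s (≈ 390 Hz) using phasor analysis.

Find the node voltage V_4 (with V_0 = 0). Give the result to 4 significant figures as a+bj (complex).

-5.843-0.5594j V

Element admittances at ω=2450 rad/s:
  Y(L1) = 0.000-1.248j S between n4,n3
  Y(L2) = 0.000-1.370j S between n5,n4
  Y(C1) = 0.000+0.01149j S between n2,n0
  Y(L3) = 0.000-0.004708j S between n2,n1
  Y(L4) = 0.000-0.03745j S between n3,n0
  Y(C2) = 0.000+0.03332j S between n1,n5
  Y(L5) = 0.000-0.1187j S between n4,n3
  Y(C3) = 0.000+0.04018j S between n3,n4
  Y(R1) = 0.2959+0.000j S between n2,n1
  Y(R2) = 0.0003040+0.000j S between n5,n2
  I1: injects 0.0144 A into n5 (from n2)
  Y(L6) = 0.000-0.2739j S between n1,n5
  Y(R3) = 0.002801+0.000j S between n5,n4
  Y(R4) = 0.0001159+0.000j S between n4,n1
  Y(C4) = 0.000+0.002308j S between n2,n0
  V1: constraint V(n0)−V(n2) = 7.01
Assemble and solve the 6×6 MNA system:
  V(n1)=-6.882-0.7166j  V(n2)=-7.010+0.000j  V(n3)=-5.683-0.5440j  V(n4)=-5.843-0.5594j  V(n5)=-5.998-0.5739j
  i(V1)=-0.02037+0.1161j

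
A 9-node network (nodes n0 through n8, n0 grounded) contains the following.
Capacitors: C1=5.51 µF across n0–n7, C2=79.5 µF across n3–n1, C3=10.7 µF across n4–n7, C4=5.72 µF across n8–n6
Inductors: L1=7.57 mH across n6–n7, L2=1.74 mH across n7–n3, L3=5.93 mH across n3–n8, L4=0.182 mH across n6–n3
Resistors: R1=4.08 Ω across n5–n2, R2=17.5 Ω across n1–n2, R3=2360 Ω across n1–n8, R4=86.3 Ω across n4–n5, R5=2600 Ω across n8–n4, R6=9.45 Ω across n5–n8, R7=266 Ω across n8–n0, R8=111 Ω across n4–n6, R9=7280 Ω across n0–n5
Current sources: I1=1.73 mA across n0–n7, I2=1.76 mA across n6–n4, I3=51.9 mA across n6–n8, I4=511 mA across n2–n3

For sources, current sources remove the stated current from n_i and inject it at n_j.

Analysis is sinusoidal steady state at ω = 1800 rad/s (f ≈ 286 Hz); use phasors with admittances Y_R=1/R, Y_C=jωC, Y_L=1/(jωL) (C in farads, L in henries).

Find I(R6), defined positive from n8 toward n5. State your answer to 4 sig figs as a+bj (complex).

Apply KCL at each of the 8 non-ground nodes and solve the resulting linear system.
Node n1: branches {C2, R2, R3} → V_1 = 0.08390+1.214j
Node n2: branches {R1, R2, I4} → V_2 = -4.195-0.8586j
Node n3: branches {C2, L2, L3, L4, I4} → V_3 = 0.9230-0.4973j
Node n4: branches {C3, R4, R5, I2, R8} → V_4 = -0.4385+0.3306j
Node n5: branches {R1, R4, R6, R9} → V_5 = -3.107-1.342j
Node n6: branches {L1, C4, L4, I2, R8, I3} → V_6 = 0.9289-0.5126j
Node n7: branches {C1, L1, L2, C3, I1} → V_7 = 1.022-0.5530j
Node n8: branches {C4, L3, R3, R5, R6, R7, I3} → V_8 = -0.8853-2.646j

0.2352-0.1380j A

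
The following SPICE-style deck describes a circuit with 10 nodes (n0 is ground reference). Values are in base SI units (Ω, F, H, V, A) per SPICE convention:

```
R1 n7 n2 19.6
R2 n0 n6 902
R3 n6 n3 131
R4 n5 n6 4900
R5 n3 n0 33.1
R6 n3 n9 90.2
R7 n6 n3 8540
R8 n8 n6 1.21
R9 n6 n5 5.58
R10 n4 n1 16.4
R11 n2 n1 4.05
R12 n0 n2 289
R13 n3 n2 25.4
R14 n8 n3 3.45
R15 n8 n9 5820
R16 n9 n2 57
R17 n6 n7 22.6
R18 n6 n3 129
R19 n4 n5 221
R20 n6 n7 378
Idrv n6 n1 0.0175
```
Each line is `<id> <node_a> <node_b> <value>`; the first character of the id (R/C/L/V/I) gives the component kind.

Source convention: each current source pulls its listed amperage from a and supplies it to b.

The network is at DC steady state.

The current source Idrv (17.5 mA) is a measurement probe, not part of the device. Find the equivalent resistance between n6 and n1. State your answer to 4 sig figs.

R_eq = 17.96 Ω

MNA unknowns: 9 node voltages V₁..V_9
R1: Y=0.05102 on G[7,2]
R2: Y=0.001109 on G[0,6]
R3: Y=0.007634 on G[6,3]
R4: Y=0.0002041 on G[5,6]
R5: Y=0.03021 on G[3,0]
R6: Y=0.01109 on G[3,9]
R7: Y=0.0001171 on G[6,3]
R8: Y=0.8264 on G[8,6]
R9: Y=0.1792 on G[6,5]
R10: Y=0.06098 on G[4,1]
R11: Y=0.2469 on G[2,1]
R12: Y=0.003460 on G[0,2]
R13: Y=0.03937 on G[3,2]
R14: Y=0.2899 on G[8,3]
R15: Y=0.0001718 on G[8,9]
R16: Y=0.01754 on G[9,2]
R17: Y=0.04425 on G[6,7]
R18: Y=0.007752 on G[6,3]
R19: Y=0.004525 on G[4,5]
R20: Y=0.002646 on G[6,7]
Idrv: z[6]−=0.0175, z[1]+=0.0175
solve → V1=0.2517, V2=0.1861, V3=-0.01901, V4=0.2305, V5=-0.05543, V6=-0.06264, V7=0.06696, V8=-0.05129, V9=0.1057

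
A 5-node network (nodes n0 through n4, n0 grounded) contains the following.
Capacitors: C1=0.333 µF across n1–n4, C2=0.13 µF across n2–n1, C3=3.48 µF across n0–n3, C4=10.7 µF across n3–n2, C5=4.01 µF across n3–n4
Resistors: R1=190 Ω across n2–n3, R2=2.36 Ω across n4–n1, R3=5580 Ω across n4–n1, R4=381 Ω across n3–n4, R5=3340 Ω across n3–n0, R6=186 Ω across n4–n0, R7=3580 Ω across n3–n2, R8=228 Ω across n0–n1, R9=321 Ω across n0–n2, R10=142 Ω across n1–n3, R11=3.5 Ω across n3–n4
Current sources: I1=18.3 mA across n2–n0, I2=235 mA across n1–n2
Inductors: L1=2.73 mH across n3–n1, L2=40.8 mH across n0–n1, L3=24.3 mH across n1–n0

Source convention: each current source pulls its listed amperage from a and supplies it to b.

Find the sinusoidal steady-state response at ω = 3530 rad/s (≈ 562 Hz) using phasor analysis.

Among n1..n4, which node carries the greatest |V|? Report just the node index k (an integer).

2

Element admittances at ω=3530 rad/s:
  Y(C1) = 0.000+0.001175j S between n1,n4
  Y(C2) = 0.000+0.0004589j S between n2,n1
  Y(R1) = 0.005263+0.000j S between n2,n3
  Y(R2) = 0.4237+0.000j S between n4,n1
  Y(C3) = 0.000+0.01228j S between n0,n3
  Y(R3) = 0.0001792+0.000j S between n4,n1
  Y(R4) = 0.002625+0.000j S between n3,n4
  I1: injects 0.0183 A into n0 (from n2)
  Y(R5) = 0.0002994+0.000j S between n3,n0
  Y(L1) = 0.000-0.1038j S between n3,n1
  Y(C4) = 0.000+0.03777j S between n3,n2
  Y(R6) = 0.005376+0.000j S between n4,n0
  Y(R7) = 0.0002793+0.000j S between n3,n2
  Y(L2) = 0.000-0.006943j S between n0,n1
  Y(R8) = 0.004386+0.000j S between n0,n1
  Y(C5) = 0.000+0.01416j S between n3,n4
  Y(R9) = 0.003115+0.000j S between n0,n2
  Y(R10) = 0.007042+0.000j S between n1,n3
  Y(L3) = 0.000-0.01166j S between n1,n0
  Y(R11) = 0.2857+0.000j S between n3,n4
  I2: injects 0.235 A into n2 (from n1)
Assemble and solve the 4×4 MNA system:
  V(n1)=-1.289-0.4123j  V(n2)=0.7956-5.247j  V(n3)=-0.4095+0.1889j  V(n4)=-0.9324-0.1579j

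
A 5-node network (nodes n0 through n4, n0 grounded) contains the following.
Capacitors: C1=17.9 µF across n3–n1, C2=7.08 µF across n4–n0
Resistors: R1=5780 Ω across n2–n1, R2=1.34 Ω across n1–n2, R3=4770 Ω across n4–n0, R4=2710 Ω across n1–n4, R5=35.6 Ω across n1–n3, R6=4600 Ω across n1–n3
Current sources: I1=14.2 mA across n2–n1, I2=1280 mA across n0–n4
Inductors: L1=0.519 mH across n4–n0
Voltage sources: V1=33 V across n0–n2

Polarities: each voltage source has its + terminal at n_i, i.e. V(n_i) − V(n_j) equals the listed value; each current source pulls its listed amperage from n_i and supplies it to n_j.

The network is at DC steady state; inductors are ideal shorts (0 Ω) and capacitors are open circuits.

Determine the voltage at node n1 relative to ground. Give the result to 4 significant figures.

-32.96 V

MNA unknowns: 4 node voltages V₁..V_4 plus 2 source currents (L1, V1)
C1: Y=0.000 on G[3,1]
R1: Y=0.0001730 on G[2,1]
R2: Y=0.7463 on G[1,2]
R3: Y=0.0002096 on G[4,0]
R4: Y=0.0003690 on G[1,4]
I1: z[2]−=0.0142, z[1]+=0.0142
R5: Y=0.02809 on G[1,3]
R6: Y=0.0002174 on G[1,3]
L1: row V4−V0=0, i_L1 at 4,0
C2: Y=0.000 on G[4,0]
I2: z[0]−=1.28, z[4]+=1.28
V1: row V0−V2=33, i_V1 at 0,2
solve → V1=-32.96, V2=-33.00, V3=-32.96, V4=0.000
aux → i_L1=1.268, i_V1=-0.01216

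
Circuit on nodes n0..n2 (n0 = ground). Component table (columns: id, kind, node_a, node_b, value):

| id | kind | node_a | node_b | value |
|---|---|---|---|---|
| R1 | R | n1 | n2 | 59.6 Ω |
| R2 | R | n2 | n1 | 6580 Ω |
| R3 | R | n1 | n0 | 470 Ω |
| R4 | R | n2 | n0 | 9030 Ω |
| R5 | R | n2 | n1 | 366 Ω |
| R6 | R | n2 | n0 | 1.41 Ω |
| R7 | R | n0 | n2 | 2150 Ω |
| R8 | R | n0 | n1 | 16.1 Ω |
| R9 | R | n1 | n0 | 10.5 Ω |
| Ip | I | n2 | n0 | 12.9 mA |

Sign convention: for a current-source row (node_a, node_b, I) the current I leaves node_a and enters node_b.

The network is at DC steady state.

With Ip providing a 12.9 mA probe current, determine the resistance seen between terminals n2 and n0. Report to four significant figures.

Element admittances at DC:
  Y(R1) = 0.01678 S between n1,n2
  Y(R2) = 0.0001520 S between n2,n1
  Y(R3) = 0.002128 S between n1,n0
  Y(R4) = 0.0001107 S between n2,n0
  Y(R5) = 0.002732 S between n2,n1
  Y(R6) = 0.7092 S between n2,n0
  Y(R7) = 0.0004651 S between n0,n2
  Y(R8) = 0.06211 S between n0,n1
  Y(R9) = 0.09524 S between n1,n0
  Ip: injects 0.0129 A into n0 (from n2)
Assemble and solve the 2×2 MNA system:
  V(n1)=-0.001947  V(n2)=-0.01774

R_eq = 1.375 Ω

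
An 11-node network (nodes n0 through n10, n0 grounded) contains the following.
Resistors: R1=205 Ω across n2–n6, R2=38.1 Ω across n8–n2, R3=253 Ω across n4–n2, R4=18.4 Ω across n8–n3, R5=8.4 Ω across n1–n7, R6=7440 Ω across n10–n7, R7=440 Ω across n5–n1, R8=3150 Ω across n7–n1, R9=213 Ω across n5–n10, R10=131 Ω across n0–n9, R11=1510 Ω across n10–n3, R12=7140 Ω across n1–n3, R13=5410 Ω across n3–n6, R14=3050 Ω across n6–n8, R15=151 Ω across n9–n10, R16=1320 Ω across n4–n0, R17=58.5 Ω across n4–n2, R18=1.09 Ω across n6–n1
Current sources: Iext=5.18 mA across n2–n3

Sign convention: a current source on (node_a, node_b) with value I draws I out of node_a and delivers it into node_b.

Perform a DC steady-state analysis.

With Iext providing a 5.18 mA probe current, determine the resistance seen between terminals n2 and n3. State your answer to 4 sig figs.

Apply KCL at each of the 10 non-ground nodes and solve the resulting linear system.
Node n1: branches {R5, R7, R8, R12, R18} → V_1 = -0.03041
Node n2: branches {R1, R2, R3, R17, Iext} → V_2 = -0.07167
Node n3: branches {R4, R11, R12, R13, Iext} → V_3 = 0.2076
Node n4: branches {R3, R16, R17} → V_4 = -0.06918
Node n5: branches {R7, R9} → V_5 = 3.826e-05
Node n6: branches {R1, R13, R14, R18} → V_6 = -0.03053
Node n7: branches {R5, R6, R8} → V_7 = -0.03036
Node n8: branches {R2, R4, R14} → V_8 = 0.1160
Node n9: branches {R10, R15} → V_9 = 0.006866
Node n10: branches {R6, R9, R11, R15} → V_10 = 0.01478

R_eq = 53.91 Ω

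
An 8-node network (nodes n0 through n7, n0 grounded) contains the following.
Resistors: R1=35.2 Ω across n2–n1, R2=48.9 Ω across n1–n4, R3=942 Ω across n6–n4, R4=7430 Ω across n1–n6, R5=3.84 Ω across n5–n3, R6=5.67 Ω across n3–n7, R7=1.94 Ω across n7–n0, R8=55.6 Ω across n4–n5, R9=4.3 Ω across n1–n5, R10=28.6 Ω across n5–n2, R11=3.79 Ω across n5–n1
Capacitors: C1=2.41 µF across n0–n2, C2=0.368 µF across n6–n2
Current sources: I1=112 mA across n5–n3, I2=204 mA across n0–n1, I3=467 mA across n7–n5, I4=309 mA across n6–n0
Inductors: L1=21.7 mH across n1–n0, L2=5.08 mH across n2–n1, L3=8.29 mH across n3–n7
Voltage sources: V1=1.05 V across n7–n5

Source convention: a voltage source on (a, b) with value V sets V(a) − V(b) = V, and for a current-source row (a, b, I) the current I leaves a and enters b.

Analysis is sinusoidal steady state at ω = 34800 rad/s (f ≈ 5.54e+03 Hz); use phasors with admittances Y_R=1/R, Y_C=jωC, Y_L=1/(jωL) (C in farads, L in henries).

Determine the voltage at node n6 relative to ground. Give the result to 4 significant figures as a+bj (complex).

-4.526+26.43j V

Apply KCL at each of the 7 non-ground nodes and solve the resulting linear system.
Node n1: branches {R1, R2, R4, L1, R9, I2, L2, R11} → V_1 = -0.4960+0.5219j
Node n2: branches {R1, C1, R10, L2, C2} → V_2 = -2.157+2.655j
Node n3: branches {I1, R5, R6, L3} → V_3 = -0.1426+0.3468j
Node n4: branches {R2, R3, R8} → V_4 = -0.7532+1.140j
Node n5: branches {I1, R5, R8, R9, R10, I3, R11, V1} → V_5 = -0.8231+0.3497j
Node n6: branches {R3, R4, C2, I4} → V_6 = -4.526+26.43j
Node n7: branches {R6, R7, I3, L3, V1} → V_7 = 0.2269+0.3497j
Source currents: i(V1)=-0.6492-0.1795j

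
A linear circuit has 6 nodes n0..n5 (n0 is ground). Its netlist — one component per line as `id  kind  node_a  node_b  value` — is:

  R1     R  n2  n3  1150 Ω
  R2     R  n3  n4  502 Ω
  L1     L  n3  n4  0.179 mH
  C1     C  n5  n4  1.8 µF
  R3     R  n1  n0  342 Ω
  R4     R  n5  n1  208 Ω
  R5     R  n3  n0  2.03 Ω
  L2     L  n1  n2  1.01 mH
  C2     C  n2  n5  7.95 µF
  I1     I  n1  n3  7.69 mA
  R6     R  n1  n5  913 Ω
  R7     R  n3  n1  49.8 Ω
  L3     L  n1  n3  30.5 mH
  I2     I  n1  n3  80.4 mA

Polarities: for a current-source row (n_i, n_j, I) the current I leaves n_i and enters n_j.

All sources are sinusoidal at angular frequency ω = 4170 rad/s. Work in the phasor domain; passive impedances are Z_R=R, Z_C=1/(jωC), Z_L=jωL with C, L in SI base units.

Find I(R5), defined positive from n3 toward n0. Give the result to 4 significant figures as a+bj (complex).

0.01060+0.0006734j A

Element admittances at ω=4170 rad/s:
  Y(R1) = 0.0008696+0.000j S between n2,n3
  Y(R2) = 0.001992+0.000j S between n3,n4
  Y(L1) = 0.000-1.340j S between n3,n4
  Y(C1) = 0.000+0.007506j S between n5,n4
  Y(R3) = 0.002924+0.000j S between n1,n0
  Y(R4) = 0.004808+0.000j S between n5,n1
  Y(R5) = 0.4926+0.000j S between n3,n0
  Y(L2) = 0.000-0.2374j S between n1,n2
  Y(C2) = 0.000+0.03315j S between n2,n5
  I1: injects 0.00769 A into n3 (from n1)
  Y(R6) = 0.001095+0.000j S between n1,n5
  Y(R7) = 0.02008+0.000j S between n3,n1
  Y(L3) = 0.000-0.007863j S between n1,n3
  I2: injects 0.0804 A into n3 (from n1)
Assemble and solve the 5×5 MNA system:
  V(n1)=-3.625-0.2303j  V(n2)=-3.721-0.2344j  V(n3)=0.02152+0.001367j  V(n4)=0.03879+0.001949j  V(n5)=-3.044-0.1065j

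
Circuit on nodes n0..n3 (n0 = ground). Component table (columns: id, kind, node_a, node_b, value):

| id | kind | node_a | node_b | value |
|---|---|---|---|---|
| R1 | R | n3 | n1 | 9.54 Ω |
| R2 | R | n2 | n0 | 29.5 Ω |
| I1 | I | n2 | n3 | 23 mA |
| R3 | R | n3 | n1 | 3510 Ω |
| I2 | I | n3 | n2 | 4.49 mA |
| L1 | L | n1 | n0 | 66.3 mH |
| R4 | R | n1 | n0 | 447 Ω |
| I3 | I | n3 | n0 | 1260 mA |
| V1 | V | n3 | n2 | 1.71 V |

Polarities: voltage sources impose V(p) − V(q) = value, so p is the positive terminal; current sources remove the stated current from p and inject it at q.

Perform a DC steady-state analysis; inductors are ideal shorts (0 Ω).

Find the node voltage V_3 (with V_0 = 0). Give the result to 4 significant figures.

Element admittances at DC:
  Y(R1) = 0.1048 S between n3,n1
  Y(R2) = 0.03390 S between n2,n0
  I1: injects 0.023 A into n3 (from n2)
  Y(R3) = 0.0002849 S between n3,n1
  I2: injects 0.00449 A into n2 (from n3)
  L1: short n1↔n0 (DC inductor)
  Y(R4) = 0.002237 S between n1,n0
  I3: injects 1.26 A into n0 (from n3)
  V1: constraint V(n3)−V(n2) = 1.71
Assemble and solve the 5×5 MNA system:
  V(n1)=0.000  V(n2)=-10.36  V(n3)=-8.647
  i(L1)=-0.9089  i(V1)=-0.3326

-8.647 V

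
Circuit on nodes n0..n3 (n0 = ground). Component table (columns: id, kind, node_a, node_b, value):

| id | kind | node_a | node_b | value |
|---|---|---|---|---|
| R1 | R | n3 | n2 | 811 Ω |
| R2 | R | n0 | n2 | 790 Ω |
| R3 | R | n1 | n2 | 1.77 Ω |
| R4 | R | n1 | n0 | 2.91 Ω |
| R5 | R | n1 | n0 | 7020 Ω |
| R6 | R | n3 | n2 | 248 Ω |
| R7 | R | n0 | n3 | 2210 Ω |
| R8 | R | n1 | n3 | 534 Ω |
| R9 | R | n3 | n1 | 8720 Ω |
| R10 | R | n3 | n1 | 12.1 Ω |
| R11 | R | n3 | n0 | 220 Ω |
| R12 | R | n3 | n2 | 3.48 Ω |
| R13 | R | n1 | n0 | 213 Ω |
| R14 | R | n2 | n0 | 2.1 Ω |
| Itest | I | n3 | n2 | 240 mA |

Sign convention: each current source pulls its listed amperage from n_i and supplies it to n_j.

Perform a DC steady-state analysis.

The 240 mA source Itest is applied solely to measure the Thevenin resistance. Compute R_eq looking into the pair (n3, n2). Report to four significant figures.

Apply KCL at each of the 3 non-ground nodes and solve the resulting linear system.
Node n1: branches {R3, R4, R5, R8, R9, R10, R13} → V_1 = -0.03413
Node n2: branches {R1, R2, R3, R6, R12, R14, Itest} → V_2 = 0.03131
Node n3: branches {R1, R6, R7, R8, R9, R10, R11, R12, Itest} → V_3 = -0.6114

R_eq = 2.678 Ω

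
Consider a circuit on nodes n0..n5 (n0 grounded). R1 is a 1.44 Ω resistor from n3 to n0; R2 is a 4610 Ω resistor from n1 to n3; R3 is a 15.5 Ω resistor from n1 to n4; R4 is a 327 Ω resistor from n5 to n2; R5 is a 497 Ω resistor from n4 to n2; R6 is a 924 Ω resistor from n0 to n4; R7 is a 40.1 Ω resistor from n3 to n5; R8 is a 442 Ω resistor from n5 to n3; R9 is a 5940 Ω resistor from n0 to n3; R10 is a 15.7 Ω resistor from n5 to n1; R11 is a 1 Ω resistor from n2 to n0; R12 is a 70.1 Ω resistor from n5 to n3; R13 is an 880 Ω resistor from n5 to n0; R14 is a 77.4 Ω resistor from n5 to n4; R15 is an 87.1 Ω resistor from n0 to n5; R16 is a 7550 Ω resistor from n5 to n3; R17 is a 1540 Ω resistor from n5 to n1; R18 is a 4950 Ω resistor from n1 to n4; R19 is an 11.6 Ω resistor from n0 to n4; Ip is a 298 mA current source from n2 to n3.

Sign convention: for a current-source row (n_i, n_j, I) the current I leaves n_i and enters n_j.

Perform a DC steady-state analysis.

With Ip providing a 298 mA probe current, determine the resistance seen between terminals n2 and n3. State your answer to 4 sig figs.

R_eq = 2.386 Ω

MNA unknowns: 5 node voltages V₁..V_5
R1: Y=0.6944 on G[3,0]
R2: Y=0.0002169 on G[1,3]
R3: Y=0.06452 on G[1,4]
R4: Y=0.003058 on G[5,2]
R5: Y=0.002012 on G[4,2]
R6: Y=0.001082 on G[0,4]
R7: Y=0.02494 on G[3,5]
R8: Y=0.002262 on G[5,3]
R9: Y=0.0001684 on G[0,3]
R10: Y=0.06369 on G[5,1]
R11: Y=1.000 on G[2,0]
R12: Y=0.01427 on G[5,3]
R13: Y=0.001136 on G[5,0]
R14: Y=0.01292 on G[5,4]
R15: Y=0.01148 on G[0,5]
R16: Y=0.0001325 on G[5,3]
R17: Y=0.0006494 on G[5,1]
R18: Y=0.0002020 on G[1,4]
R19: Y=0.08621 on G[0,4]
Ip: z[2]−=0.298, z[3]+=0.298
solve → V1=0.1223, V2=-0.2958, V3=0.4152, V4=0.05821, V5=0.1857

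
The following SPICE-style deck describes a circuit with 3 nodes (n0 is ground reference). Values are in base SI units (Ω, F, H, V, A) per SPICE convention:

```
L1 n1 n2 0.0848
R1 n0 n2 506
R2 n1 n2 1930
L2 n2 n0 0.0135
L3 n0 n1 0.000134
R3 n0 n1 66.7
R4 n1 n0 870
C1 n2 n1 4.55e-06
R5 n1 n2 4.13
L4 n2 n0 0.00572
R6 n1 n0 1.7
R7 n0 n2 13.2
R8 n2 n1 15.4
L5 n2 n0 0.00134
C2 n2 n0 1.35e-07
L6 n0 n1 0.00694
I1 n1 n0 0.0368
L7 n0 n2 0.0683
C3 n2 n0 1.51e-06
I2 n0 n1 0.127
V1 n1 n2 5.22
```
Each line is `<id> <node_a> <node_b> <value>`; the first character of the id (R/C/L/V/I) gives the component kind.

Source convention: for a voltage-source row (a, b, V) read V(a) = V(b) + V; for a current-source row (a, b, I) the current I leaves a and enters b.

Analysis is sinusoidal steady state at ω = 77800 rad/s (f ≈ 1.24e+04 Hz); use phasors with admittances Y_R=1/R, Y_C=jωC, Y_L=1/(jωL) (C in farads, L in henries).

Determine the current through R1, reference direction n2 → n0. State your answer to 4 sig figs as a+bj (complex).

-0.008836+0.001702j A

Apply KCL at each of the 2 non-ground nodes and solve the resulting linear system.
Node n1: branches {L1, R2, L3, R3, R4, C1, R5, R6, R8, L6, I1, I2, V1} → V_1 = 0.7489+0.8612j
Node n2: branches {L1, R1, R2, L2, C1, R5, L4, R7, R8, L5, C2, L7, C3, V1} → V_2 = -4.471+0.8612j
Source currents: i(V1)=-2.052-2.294j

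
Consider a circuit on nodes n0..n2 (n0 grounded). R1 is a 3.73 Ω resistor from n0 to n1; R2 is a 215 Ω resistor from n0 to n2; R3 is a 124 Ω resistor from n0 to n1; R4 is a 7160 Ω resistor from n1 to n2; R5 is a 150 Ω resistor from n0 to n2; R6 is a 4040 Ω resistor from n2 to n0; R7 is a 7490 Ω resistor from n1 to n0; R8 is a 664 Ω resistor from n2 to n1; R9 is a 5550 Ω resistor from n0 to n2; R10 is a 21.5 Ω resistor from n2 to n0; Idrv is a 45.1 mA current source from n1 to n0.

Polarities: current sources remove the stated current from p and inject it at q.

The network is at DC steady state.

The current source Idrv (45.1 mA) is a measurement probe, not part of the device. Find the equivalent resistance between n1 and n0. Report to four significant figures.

R_eq = 3.598 Ω

MNA unknowns: 2 node voltages V₁..V_2
R1: Y=0.2681 on G[0,1]
R2: Y=0.004651 on G[0,2]
R3: Y=0.008065 on G[0,1]
R4: Y=0.0001397 on G[1,2]
R5: Y=0.006667 on G[0,2]
R6: Y=0.0002475 on G[2,0]
R7: Y=0.0001335 on G[1,0]
R8: Y=0.001506 on G[2,1]
R9: Y=0.0001802 on G[0,2]
R10: Y=0.04651 on G[2,0]
Idrv: z[1]−=0.0451, z[0]+=0.0451
solve → V1=-0.1623, V2=-0.004459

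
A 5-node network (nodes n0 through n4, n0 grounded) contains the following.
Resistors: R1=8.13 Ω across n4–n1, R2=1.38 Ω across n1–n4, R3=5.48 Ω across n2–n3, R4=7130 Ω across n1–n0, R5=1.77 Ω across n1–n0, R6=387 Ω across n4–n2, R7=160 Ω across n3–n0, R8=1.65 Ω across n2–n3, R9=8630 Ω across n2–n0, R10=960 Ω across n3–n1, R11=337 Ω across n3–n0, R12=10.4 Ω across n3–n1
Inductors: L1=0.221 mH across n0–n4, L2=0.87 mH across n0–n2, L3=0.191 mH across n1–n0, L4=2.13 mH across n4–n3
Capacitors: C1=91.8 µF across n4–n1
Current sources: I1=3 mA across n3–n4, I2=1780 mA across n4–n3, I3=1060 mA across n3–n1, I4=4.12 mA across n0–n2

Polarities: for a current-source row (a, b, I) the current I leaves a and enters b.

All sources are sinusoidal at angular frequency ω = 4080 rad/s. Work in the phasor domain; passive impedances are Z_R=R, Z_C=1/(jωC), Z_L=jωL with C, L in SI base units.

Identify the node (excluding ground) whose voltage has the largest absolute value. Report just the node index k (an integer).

3

Apply KCL at each of the 4 non-ground nodes and solve the resulting linear system.
Node n1: branches {R1, R2, C1, R4, L3, R5, I3, R10, R12} → V_1 = 0.5532-0.07522j
Node n2: branches {R3, L2, R6, R8, R9, I4} → V_2 = 0.09141+1.603j
Node n3: branches {R3, I1, I2, I3, R7, R8, R10, R11, R12, L4} → V_3 = 0.6613+1.577j
Node n4: branches {R1, R2, L1, C1, I1, I2, R6, L4} → V_4 = -0.6883-0.6037j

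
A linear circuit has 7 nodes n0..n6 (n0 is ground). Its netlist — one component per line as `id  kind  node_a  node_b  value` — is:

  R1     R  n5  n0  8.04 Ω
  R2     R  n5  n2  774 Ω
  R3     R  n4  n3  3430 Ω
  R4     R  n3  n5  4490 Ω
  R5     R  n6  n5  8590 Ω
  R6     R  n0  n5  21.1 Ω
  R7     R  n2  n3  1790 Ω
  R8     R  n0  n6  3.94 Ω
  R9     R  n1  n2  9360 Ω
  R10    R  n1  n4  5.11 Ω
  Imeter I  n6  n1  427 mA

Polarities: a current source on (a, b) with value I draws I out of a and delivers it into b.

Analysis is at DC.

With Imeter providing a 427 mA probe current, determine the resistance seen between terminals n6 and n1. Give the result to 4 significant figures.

Element admittances at DC:
  Y(R1) = 0.1244 S between n5,n0
  Y(R2) = 0.001292 S between n5,n2
  Y(R3) = 0.0002915 S between n4,n3
  Y(R4) = 0.0002227 S between n3,n5
  Y(R5) = 0.0001164 S between n6,n5
  Y(R6) = 0.04739 S between n0,n5
  Y(R7) = 0.0005587 S between n2,n3
  Y(R8) = 0.2538 S between n0,n6
  Y(R9) = 0.0001068 S between n1,n2
  Y(R10) = 0.1957 S between n1,n4
  Imeter: injects 0.427 A into n1 (from n6)
Assemble and solve the 6×6 MNA system:
  V(n1)=1534  V(n2)=240.0  V(n3)=541.9  V(n4)=1532  V(n5)=2.483  V(n6)=-1.680

R_eq = 3596. Ω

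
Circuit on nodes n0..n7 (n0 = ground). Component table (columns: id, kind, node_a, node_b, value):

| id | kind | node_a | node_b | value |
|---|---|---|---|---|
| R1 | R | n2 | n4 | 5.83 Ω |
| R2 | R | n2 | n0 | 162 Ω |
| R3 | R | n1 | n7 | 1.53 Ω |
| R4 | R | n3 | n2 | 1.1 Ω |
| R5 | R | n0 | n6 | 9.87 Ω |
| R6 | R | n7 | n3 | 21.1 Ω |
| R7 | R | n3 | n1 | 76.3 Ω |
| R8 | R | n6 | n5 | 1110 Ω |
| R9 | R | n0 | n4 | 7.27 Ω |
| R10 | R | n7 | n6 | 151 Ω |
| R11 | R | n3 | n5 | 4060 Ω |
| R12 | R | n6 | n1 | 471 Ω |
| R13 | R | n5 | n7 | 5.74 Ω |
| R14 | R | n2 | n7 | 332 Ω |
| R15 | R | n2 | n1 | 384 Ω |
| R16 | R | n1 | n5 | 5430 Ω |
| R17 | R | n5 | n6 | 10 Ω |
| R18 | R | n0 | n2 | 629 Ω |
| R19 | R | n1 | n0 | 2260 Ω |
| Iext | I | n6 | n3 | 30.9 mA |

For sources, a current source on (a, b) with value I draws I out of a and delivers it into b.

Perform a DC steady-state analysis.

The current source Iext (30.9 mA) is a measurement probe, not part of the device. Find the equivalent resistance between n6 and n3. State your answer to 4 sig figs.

MNA unknowns: 7 node voltages V₁..V_7
R1: Y=0.1715 on G[2,4]
R2: Y=0.006173 on G[2,0]
R3: Y=0.6536 on G[1,7]
R4: Y=0.9091 on G[3,2]
R5: Y=0.1013 on G[0,6]
R6: Y=0.04739 on G[7,3]
R7: Y=0.01311 on G[3,1]
R8: Y=0.0009009 on G[6,5]
R9: Y=0.1376 on G[0,4]
R10: Y=0.006623 on G[7,6]
R11: Y=0.0002463 on G[3,5]
R12: Y=0.002123 on G[6,1]
R13: Y=0.1742 on G[5,7]
R14: Y=0.003012 on G[2,7]
R15: Y=0.002604 on G[2,1]
R16: Y=0.0001842 on G[1,5]
R17: Y=0.1000 on G[5,6]
R18: Y=0.001590 on G[0,2]
R19: Y=0.0004425 on G[1,0]
Iext: z[6]−=0.0309, z[3]+=0.0309
solve → V1=0.02117, V2=0.2051, V3=0.2252, V4=0.1138, V5=-0.05140, V6=-0.1703, V7=0.01700

R_eq = 12.80 Ω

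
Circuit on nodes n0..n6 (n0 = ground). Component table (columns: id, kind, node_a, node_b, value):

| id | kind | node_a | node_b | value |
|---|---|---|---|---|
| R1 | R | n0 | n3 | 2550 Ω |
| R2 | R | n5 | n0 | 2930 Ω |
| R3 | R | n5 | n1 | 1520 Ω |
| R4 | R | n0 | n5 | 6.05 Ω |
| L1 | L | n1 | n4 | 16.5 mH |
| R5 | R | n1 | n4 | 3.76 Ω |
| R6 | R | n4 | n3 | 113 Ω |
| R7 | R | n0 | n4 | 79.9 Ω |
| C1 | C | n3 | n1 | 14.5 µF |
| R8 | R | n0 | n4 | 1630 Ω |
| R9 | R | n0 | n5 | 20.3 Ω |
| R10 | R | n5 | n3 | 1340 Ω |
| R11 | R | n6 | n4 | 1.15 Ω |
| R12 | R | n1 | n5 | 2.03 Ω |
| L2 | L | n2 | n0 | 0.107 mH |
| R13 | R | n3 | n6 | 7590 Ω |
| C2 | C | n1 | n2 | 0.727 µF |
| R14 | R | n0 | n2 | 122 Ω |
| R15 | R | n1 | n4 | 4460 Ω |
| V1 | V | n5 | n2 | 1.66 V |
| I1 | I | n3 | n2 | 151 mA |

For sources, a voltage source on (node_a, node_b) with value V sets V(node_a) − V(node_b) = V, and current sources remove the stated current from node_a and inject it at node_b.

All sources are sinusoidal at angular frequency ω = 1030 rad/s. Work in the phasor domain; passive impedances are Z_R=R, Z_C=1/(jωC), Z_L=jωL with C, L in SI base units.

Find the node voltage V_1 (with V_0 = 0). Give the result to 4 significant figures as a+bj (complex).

1.335-0.06203j V

Element admittances at ω=1030 rad/s:
  Y(R1) = 0.0003922+0.000j S between n0,n3
  Y(R2) = 0.0003413+0.000j S between n5,n0
  Y(R3) = 0.0006579+0.000j S between n5,n1
  Y(R4) = 0.1653+0.000j S between n0,n5
  Y(L1) = 0.000-0.05884j S between n1,n4
  Y(R5) = 0.2660+0.000j S between n1,n4
  Y(R6) = 0.008850+0.000j S between n4,n3
  Y(R7) = 0.01252+0.000j S between n0,n4
  Y(C1) = 0.000+0.01494j S between n3,n1
  Y(R8) = 0.0006135+0.000j S between n0,n4
  Y(R9) = 0.04926+0.000j S between n0,n5
  Y(R10) = 0.0007463+0.000j S between n5,n3
  Y(R11) = 0.8696+0.000j S between n6,n4
  Y(R12) = 0.4926+0.000j S between n1,n5
  Y(L2) = 0.000-9.074j S between n2,n0
  Y(R13) = 0.0001318+0.000j S between n3,n6
  Y(C2) = 0.000+0.0007488j S between n1,n2
  Y(R14) = 0.008197+0.000j S between n0,n2
  Y(R15) = 0.0002242+0.000j S between n1,n4
  V1: constraint V(n5)−V(n2) = 1.66
  I1: injects 0.151 A into n2 (from n3)
Assemble and solve the 7×7 MNA system:
  V(n1)=1.335-0.06203j  V(n2)=-0.0005354-0.04074j  V(n3)=-3.363+7.030j  V(n4)=1.092+0.1122j  V(n5)=1.659-0.04074j  V(n6)=1.091+0.1132j
  i(V1)=-0.5206+0.003524j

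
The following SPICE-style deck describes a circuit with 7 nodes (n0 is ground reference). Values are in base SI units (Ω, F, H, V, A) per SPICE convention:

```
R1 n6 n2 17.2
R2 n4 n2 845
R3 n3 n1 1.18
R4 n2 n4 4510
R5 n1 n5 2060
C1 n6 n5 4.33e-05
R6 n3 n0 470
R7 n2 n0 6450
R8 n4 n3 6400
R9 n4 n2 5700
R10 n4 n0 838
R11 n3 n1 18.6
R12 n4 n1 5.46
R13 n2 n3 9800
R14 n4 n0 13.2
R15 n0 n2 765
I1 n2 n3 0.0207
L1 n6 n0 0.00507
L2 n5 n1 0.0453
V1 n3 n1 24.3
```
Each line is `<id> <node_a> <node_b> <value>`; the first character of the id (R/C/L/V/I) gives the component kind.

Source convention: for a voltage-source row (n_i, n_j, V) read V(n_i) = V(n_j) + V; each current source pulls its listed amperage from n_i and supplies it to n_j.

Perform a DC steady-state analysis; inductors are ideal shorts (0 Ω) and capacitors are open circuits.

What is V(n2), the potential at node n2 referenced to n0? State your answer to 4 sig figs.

-0.3090 V

MNA unknowns: 6 node voltages V₁..V_6 plus 3 source currents (L1, L2, V1)
R1: Y=0.05814 on G[6,2]
R2: Y=0.001183 on G[4,2]
R3: Y=0.8475 on G[3,1]
R4: Y=0.0002217 on G[2,4]
R5: Y=0.0004854 on G[1,5]
C1: Y=0.000 on G[6,5]
R6: Y=0.002128 on G[3,0]
R7: Y=0.0001550 on G[2,0]
R8: Y=0.0001563 on G[4,3]
R9: Y=0.0001754 on G[4,2]
R10: Y=0.001193 on G[4,0]
R11: Y=0.05376 on G[3,1]
R12: Y=0.1832 on G[4,1]
R13: Y=0.0001020 on G[2,3]
R14: Y=0.07576 on G[4,0]
R15: Y=0.001307 on G[0,2]
I1: z[2]−=0.0207, z[3]+=0.0207
L1: row V6−V0=0, i_L1 at 6,0
L2: row V5−V1=0, i_L2 at 5,1
V1: row V3−V1=24.3, i_V1 at 3,1
solve → V1=-0.6117, V2=-0.3090, V3=23.69, V4=-0.4156, V5=-0.6117, V6=0.000
aux → i_L1=-0.01797, i_L2=0.000, i_V1=-21.94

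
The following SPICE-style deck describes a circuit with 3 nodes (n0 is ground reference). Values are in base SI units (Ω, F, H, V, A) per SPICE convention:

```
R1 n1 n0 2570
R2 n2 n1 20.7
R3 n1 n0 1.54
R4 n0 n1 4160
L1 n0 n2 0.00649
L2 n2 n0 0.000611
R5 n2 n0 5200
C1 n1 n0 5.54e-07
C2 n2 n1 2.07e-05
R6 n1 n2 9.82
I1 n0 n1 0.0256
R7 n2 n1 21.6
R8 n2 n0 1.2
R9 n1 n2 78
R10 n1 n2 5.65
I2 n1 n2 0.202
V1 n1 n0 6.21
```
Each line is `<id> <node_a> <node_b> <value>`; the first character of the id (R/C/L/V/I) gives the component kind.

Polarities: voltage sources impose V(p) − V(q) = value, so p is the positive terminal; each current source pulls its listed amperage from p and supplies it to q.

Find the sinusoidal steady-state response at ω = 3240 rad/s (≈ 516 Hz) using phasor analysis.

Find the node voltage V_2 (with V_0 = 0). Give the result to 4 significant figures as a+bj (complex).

1.723+1.027j V

MNA unknowns: 2 node voltages V₁..V_2 plus 1 source current (V1)
R1: Y=0.0003891+0.000j on G[1,0]
R2: Y=0.04831+0.000j on G[2,1]
R3: Y=0.6494+0.000j on G[1,0]
R4: Y=0.0002404+0.000j on G[0,1]
L1: Y=0.000-0.04756j on G[0,2]
L2: Y=0.000-0.5051j on G[2,0]
R5: Y=0.0001923+0.000j on G[2,0]
C1: Y=0.000+0.001795j on G[1,0]
C2: Y=0.000+0.06707j on G[2,1]
R6: Y=0.1018+0.000j on G[1,2]
I1: z[0]−=0.0256, z[1]+=0.0256
R7: Y=0.04630+0.000j on G[2,1]
R8: Y=0.8333+0.000j on G[2,0]
R9: Y=0.01282+0.000j on G[1,2]
R10: Y=0.1770+0.000j on G[1,2]
I2: z[1]−=0.202, z[2]+=0.202
V1: row V1−V0=6.21, i_V1 at 1,0
solve → V1=6.210+0.000j, V2=1.723+1.027j
aux → i_V1=-6.015+0.08476j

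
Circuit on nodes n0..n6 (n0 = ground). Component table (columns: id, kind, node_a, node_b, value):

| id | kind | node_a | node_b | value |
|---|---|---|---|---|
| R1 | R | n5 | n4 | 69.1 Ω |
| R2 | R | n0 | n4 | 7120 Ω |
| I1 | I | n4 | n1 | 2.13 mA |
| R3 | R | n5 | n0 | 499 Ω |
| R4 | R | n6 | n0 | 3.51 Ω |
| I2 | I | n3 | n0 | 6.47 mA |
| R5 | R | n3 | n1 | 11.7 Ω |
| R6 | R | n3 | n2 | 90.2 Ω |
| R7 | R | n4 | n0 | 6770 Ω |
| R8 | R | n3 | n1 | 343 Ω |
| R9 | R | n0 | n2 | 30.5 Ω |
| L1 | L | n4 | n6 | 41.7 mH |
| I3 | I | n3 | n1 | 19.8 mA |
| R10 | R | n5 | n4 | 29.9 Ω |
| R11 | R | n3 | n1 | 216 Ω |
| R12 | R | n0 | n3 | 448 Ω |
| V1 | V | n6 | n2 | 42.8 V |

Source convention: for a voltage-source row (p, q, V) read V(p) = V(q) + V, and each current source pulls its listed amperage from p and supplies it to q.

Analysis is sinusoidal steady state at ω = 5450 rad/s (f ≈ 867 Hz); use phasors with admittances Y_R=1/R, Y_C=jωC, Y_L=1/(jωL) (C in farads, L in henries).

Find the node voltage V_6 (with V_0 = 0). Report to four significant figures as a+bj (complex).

Apply KCL at each of the 6 non-ground nodes and solve the resulting linear system.
Node n1: branches {I1, R5, R8, I3, R11} → V_1 = -31.89+0.01279j
Node n2: branches {R6, R9, V1} → V_2 = -38.20+0.01536j
Node n3: branches {I2, R5, R6, R8, I3, R11, R12} → V_3 = -32.13+0.01279j
Node n4: branches {R1, R2, I1, R7, L1, R10} → V_4 = 3.483-2.219j
Node n5: branches {R1, R3, R10} → V_5 = 3.343-2.130j
Node n6: branches {R4, L1, V1} → V_6 = 4.598+0.01536j
Source currents: i(V1)=-1.320+0.0005322j

4.598+0.01536j V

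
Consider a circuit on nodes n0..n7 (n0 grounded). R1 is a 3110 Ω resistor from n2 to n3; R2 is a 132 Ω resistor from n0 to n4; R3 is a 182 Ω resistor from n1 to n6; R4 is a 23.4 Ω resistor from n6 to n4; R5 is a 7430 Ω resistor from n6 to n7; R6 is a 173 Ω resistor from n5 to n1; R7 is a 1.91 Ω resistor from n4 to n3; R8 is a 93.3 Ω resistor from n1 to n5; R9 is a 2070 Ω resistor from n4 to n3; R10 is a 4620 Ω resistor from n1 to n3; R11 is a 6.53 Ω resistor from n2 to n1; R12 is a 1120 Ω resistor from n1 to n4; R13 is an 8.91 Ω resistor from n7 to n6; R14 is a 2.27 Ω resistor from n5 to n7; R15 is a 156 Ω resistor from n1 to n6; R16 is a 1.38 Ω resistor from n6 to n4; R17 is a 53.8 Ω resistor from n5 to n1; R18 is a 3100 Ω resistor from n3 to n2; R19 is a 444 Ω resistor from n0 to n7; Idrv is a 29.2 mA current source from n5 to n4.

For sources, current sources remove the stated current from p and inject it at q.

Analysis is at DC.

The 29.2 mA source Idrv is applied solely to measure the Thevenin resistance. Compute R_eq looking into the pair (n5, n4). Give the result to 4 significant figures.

R_eq = 11.18 Ω

Apply KCL at each of the 7 non-ground nodes and solve the resulting linear system.
Node n1: branches {R3, R6, R8, R10, R11, R12, R15, R17} → V_1 = -0.1830
Node n2: branches {R1, R11, R18} → V_2 = -0.1819
Node n3: branches {R1, R7, R9, R10, R18} → V_3 = 0.06076
Node n4: branches {R2, R4, R7, R9, R12, R16, Idrv} → V_4 = 0.06116
Node n5: branches {R6, R8, R14, R17, Idrv} → V_5 = -0.2654
Node n6: branches {R3, R4, R5, R13, R15, R16} → V_6 = 0.02427
Node n7: branches {R5, R13, R14, R19} → V_7 = -0.2057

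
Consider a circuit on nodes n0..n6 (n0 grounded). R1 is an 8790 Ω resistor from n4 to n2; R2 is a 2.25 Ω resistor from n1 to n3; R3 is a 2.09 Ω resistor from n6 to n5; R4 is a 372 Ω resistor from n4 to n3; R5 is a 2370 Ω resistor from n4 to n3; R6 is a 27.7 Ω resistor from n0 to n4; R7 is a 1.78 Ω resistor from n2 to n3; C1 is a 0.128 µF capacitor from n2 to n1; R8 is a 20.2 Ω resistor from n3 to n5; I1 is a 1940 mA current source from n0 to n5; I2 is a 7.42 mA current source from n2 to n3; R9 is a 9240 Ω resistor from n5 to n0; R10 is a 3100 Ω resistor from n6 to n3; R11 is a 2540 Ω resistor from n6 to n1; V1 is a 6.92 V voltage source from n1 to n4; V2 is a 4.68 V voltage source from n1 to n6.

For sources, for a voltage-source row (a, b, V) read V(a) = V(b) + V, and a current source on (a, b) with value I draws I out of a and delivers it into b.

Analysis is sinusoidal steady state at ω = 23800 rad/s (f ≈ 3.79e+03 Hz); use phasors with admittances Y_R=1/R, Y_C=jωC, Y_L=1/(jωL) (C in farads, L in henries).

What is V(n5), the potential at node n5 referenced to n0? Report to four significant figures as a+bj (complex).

59.89+6.992e-05j V

Element admittances at ω=23800 rad/s:
  Y(R1) = 0.0001138+0.000j S between n4,n2
  Y(R2) = 0.4444+0.000j S between n1,n3
  Y(R3) = 0.4785+0.000j S between n6,n5
  Y(R4) = 0.002688+0.000j S between n4,n3
  Y(R5) = 0.0004219+0.000j S between n4,n3
  Y(R6) = 0.03610+0.000j S between n0,n4
  Y(R7) = 0.5618+0.000j S between n2,n3
  Y(C1) = 0.000+0.003046j S between n2,n1
  Y(R8) = 0.04950+0.000j S between n3,n5
  I1: injects 1.94 A into n5 (from n0)
  I2: injects 0.00742 A into n3 (from n2)
  Y(R9) = 0.0001082+0.000j S between n5,n0
  Y(R10) = 0.0003226+0.000j S between n6,n3
  Y(R11) = 0.0003937+0.000j S between n6,n1
  V1: constraint V(n1)−V(n4) = 6.92
  V2: constraint V(n1)−V(n6) = 4.68
Assemble and solve the 8×8 MNA system:
  V(n1)=60.48-2.096e-07j  V(n2)=60.36+0.001404j  V(n3)=60.37+0.0007479j  V(n4)=53.56-2.096e-07j  V(n5)=59.89+6.992e-05j  V(n6)=55.80-2.096e-07j
  i(V1)=1.912-2.494e-06j  i(V2)=-1.961-3.380e-05j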